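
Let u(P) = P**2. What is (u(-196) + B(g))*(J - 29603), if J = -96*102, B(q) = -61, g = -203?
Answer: -1510995225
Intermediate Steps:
J = -9792
(u(-196) + B(g))*(J - 29603) = ((-196)**2 - 61)*(-9792 - 29603) = (38416 - 61)*(-39395) = 38355*(-39395) = -1510995225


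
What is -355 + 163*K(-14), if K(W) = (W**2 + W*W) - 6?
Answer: 62563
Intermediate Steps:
K(W) = -6 + 2*W**2 (K(W) = (W**2 + W**2) - 6 = 2*W**2 - 6 = -6 + 2*W**2)
-355 + 163*K(-14) = -355 + 163*(-6 + 2*(-14)**2) = -355 + 163*(-6 + 2*196) = -355 + 163*(-6 + 392) = -355 + 163*386 = -355 + 62918 = 62563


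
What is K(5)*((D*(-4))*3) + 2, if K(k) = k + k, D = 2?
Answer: -238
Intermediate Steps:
K(k) = 2*k
K(5)*((D*(-4))*3) + 2 = (2*5)*((2*(-4))*3) + 2 = 10*(-8*3) + 2 = 10*(-24) + 2 = -240 + 2 = -238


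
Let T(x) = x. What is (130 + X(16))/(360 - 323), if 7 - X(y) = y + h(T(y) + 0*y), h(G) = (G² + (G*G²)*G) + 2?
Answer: -65673/37 ≈ -1774.9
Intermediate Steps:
h(G) = 2 + G² + G⁴ (h(G) = (G² + G³*G) + 2 = (G² + G⁴) + 2 = 2 + G² + G⁴)
X(y) = 5 - y - y² - y⁴ (X(y) = 7 - (y + (2 + (y + 0*y)² + (y + 0*y)⁴)) = 7 - (y + (2 + (y + 0)² + (y + 0)⁴)) = 7 - (y + (2 + y² + y⁴)) = 7 - (2 + y + y² + y⁴) = 7 + (-2 - y - y² - y⁴) = 5 - y - y² - y⁴)
(130 + X(16))/(360 - 323) = (130 + (5 - 1*16 - 1*16² - 1*16⁴))/(360 - 323) = (130 + (5 - 16 - 1*256 - 1*65536))/37 = (130 + (5 - 16 - 256 - 65536))*(1/37) = (130 - 65803)*(1/37) = -65673*1/37 = -65673/37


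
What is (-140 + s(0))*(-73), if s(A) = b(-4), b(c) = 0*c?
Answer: 10220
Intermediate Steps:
b(c) = 0
s(A) = 0
(-140 + s(0))*(-73) = (-140 + 0)*(-73) = -140*(-73) = 10220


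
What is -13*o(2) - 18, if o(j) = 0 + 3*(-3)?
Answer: 99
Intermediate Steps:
o(j) = -9 (o(j) = 0 - 9 = -9)
-13*o(2) - 18 = -13*(-9) - 18 = 117 - 18 = 99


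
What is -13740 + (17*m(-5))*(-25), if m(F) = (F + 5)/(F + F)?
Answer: -13740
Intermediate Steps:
m(F) = (5 + F)/(2*F) (m(F) = (5 + F)/((2*F)) = (5 + F)*(1/(2*F)) = (5 + F)/(2*F))
-13740 + (17*m(-5))*(-25) = -13740 + (17*((½)*(5 - 5)/(-5)))*(-25) = -13740 + (17*((½)*(-⅕)*0))*(-25) = -13740 + (17*0)*(-25) = -13740 + 0*(-25) = -13740 + 0 = -13740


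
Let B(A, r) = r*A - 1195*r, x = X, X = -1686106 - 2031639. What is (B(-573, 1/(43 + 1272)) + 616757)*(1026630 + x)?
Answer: -436516984118201/263 ≈ -1.6598e+12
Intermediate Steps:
X = -3717745
x = -3717745
B(A, r) = -1195*r + A*r (B(A, r) = A*r - 1195*r = -1195*r + A*r)
(B(-573, 1/(43 + 1272)) + 616757)*(1026630 + x) = ((-1195 - 573)/(43 + 1272) + 616757)*(1026630 - 3717745) = (-1768/1315 + 616757)*(-2691115) = (811033687/1315)*(-2691115) = -436516984118201/263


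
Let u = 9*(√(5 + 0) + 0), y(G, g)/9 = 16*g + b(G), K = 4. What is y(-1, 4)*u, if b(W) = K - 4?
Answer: 5184*√5 ≈ 11592.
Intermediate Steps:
b(W) = 0 (b(W) = 4 - 4 = 0)
y(G, g) = 144*g (y(G, g) = 9*(16*g + 0) = 9*(16*g) = 144*g)
u = 9*√5 (u = 9*(√5 + 0) = 9*√5 ≈ 20.125)
y(-1, 4)*u = (144*4)*(9*√5) = 576*(9*√5) = 5184*√5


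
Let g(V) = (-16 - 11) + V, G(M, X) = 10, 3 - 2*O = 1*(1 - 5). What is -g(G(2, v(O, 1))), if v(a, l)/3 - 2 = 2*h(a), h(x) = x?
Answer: 17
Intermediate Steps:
O = 7/2 (O = 3/2 - (1 - 5)/2 = 3/2 - (-4)/2 = 3/2 - ½*(-4) = 3/2 + 2 = 7/2 ≈ 3.5000)
v(a, l) = 6 + 6*a (v(a, l) = 6 + 3*(2*a) = 6 + 6*a)
g(V) = -27 + V
-g(G(2, v(O, 1))) = -(-27 + 10) = -1*(-17) = 17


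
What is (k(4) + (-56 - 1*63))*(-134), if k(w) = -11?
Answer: 17420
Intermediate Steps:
(k(4) + (-56 - 1*63))*(-134) = (-11 + (-56 - 1*63))*(-134) = (-11 + (-56 - 63))*(-134) = (-11 - 119)*(-134) = -130*(-134) = 17420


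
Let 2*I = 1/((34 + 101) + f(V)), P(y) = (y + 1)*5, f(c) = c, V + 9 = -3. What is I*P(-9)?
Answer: -20/123 ≈ -0.16260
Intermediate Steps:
V = -12 (V = -9 - 3 = -12)
P(y) = 5 + 5*y (P(y) = (1 + y)*5 = 5 + 5*y)
I = 1/246 (I = 1/(2*((34 + 101) - 12)) = 1/(2*(135 - 12)) = (½)/123 = (½)*(1/123) = 1/246 ≈ 0.0040650)
I*P(-9) = (5 + 5*(-9))/246 = (5 - 45)/246 = (1/246)*(-40) = -20/123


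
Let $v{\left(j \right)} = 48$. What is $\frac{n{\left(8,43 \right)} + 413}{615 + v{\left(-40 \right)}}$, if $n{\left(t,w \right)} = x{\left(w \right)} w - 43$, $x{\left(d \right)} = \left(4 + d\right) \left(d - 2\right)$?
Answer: $\frac{83231}{663} \approx 125.54$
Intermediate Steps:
$x{\left(d \right)} = \left(-2 + d\right) \left(4 + d\right)$ ($x{\left(d \right)} = \left(4 + d\right) \left(-2 + d\right) = \left(-2 + d\right) \left(4 + d\right)$)
$n{\left(t,w \right)} = -43 + w \left(-8 + w^{2} + 2 w\right)$ ($n{\left(t,w \right)} = \left(-8 + w^{2} + 2 w\right) w - 43 = w \left(-8 + w^{2} + 2 w\right) - 43 = -43 + w \left(-8 + w^{2} + 2 w\right)$)
$\frac{n{\left(8,43 \right)} + 413}{615 + v{\left(-40 \right)}} = \frac{\left(-43 + 43 \left(-8 + 43^{2} + 2 \cdot 43\right)\right) + 413}{615 + 48} = \frac{\left(-43 + 43 \left(-8 + 1849 + 86\right)\right) + 413}{663} = \left(\left(-43 + 43 \cdot 1927\right) + 413\right) \frac{1}{663} = \left(\left(-43 + 82861\right) + 413\right) \frac{1}{663} = \left(82818 + 413\right) \frac{1}{663} = 83231 \cdot \frac{1}{663} = \frac{83231}{663}$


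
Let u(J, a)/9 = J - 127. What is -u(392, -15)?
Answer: -2385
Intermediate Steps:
u(J, a) = -1143 + 9*J (u(J, a) = 9*(J - 127) = 9*(-127 + J) = -1143 + 9*J)
-u(392, -15) = -(-1143 + 9*392) = -(-1143 + 3528) = -1*2385 = -2385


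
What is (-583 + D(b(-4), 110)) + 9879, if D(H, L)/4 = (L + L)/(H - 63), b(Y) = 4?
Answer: 547584/59 ≈ 9281.1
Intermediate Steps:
D(H, L) = 8*L/(-63 + H) (D(H, L) = 4*((L + L)/(H - 63)) = 4*((2*L)/(-63 + H)) = 4*(2*L/(-63 + H)) = 8*L/(-63 + H))
(-583 + D(b(-4), 110)) + 9879 = (-583 + 8*110/(-63 + 4)) + 9879 = (-583 + 8*110/(-59)) + 9879 = (-583 + 8*110*(-1/59)) + 9879 = (-583 - 880/59) + 9879 = -35277/59 + 9879 = 547584/59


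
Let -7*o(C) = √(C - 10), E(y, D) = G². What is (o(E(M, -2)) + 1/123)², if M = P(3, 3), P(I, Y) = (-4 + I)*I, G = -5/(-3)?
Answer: (7 - 41*I*√65)²/741321 ≈ -0.14733 - 0.0062426*I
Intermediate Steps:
G = 5/3 (G = -5*(-⅓) = 5/3 ≈ 1.6667)
P(I, Y) = I*(-4 + I)
M = -3 (M = 3*(-4 + 3) = 3*(-1) = -3)
E(y, D) = 25/9 (E(y, D) = (5/3)² = 25/9)
o(C) = -√(-10 + C)/7 (o(C) = -√(C - 10)/7 = -√(-10 + C)/7)
(o(E(M, -2)) + 1/123)² = (-√(-10 + 25/9)/7 + 1/123)² = (-I*√65/21 + 1/123)² = (1/123 - I*√65/21)²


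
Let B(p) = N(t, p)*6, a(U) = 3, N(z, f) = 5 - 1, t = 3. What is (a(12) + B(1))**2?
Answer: 729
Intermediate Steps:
N(z, f) = 4
B(p) = 24 (B(p) = 4*6 = 24)
(a(12) + B(1))**2 = (3 + 24)**2 = 27**2 = 729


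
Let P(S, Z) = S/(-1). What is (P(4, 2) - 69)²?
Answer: 5329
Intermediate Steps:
P(S, Z) = -S (P(S, Z) = S*(-1) = -S)
(P(4, 2) - 69)² = (-1*4 - 69)² = (-4 - 69)² = (-73)² = 5329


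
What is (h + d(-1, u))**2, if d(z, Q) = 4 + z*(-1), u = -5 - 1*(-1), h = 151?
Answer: 24336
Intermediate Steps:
u = -4 (u = -5 + 1 = -4)
d(z, Q) = 4 - z
(h + d(-1, u))**2 = (151 + (4 - 1*(-1)))**2 = (151 + (4 + 1))**2 = (151 + 5)**2 = 156**2 = 24336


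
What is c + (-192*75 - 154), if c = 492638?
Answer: 478084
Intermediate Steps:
c + (-192*75 - 154) = 492638 + (-192*75 - 154) = 492638 + (-14400 - 154) = 492638 - 14554 = 478084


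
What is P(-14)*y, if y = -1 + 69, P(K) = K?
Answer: -952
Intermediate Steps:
y = 68
P(-14)*y = -14*68 = -952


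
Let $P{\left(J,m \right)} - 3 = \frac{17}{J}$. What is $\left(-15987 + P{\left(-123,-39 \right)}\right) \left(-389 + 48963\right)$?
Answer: $- \frac{95498864126}{123} \approx -7.7641 \cdot 10^{8}$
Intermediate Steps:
$P{\left(J,m \right)} = 3 + \frac{17}{J}$
$\left(-15987 + P{\left(-123,-39 \right)}\right) \left(-389 + 48963\right) = \left(-15987 + \left(3 + \frac{17}{-123}\right)\right) \left(-389 + 48963\right) = \left(-15987 + \left(3 + 17 \left(- \frac{1}{123}\right)\right)\right) 48574 = \left(-15987 + \left(3 - \frac{17}{123}\right)\right) 48574 = \left(-15987 + \frac{352}{123}\right) 48574 = \left(- \frac{1966049}{123}\right) 48574 = - \frac{95498864126}{123}$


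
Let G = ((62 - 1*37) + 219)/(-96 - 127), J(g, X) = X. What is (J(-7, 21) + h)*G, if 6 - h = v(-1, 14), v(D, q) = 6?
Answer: -5124/223 ≈ -22.978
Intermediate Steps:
G = -244/223 (G = ((62 - 37) + 219)/(-223) = (25 + 219)*(-1/223) = 244*(-1/223) = -244/223 ≈ -1.0942)
h = 0 (h = 6 - 1*6 = 6 - 6 = 0)
(J(-7, 21) + h)*G = (21 + 0)*(-244/223) = 21*(-244/223) = -5124/223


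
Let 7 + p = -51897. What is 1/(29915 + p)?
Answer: -1/21989 ≈ -4.5477e-5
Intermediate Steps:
p = -51904 (p = -7 - 51897 = -51904)
1/(29915 + p) = 1/(29915 - 51904) = 1/(-21989) = -1/21989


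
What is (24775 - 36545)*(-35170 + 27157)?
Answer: 94313010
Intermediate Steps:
(24775 - 36545)*(-35170 + 27157) = -11770*(-8013) = 94313010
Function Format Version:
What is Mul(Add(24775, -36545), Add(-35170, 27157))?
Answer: 94313010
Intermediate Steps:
Mul(Add(24775, -36545), Add(-35170, 27157)) = Mul(-11770, -8013) = 94313010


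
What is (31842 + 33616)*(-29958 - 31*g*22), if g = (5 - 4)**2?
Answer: -2005633120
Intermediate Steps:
g = 1 (g = 1**2 = 1)
(31842 + 33616)*(-29958 - 31*g*22) = (31842 + 33616)*(-29958 - 31*1*22) = 65458*(-29958 - 31*22) = 65458*(-29958 - 682) = 65458*(-30640) = -2005633120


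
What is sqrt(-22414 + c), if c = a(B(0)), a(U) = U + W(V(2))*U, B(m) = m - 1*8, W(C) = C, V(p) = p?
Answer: I*sqrt(22438) ≈ 149.79*I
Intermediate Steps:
B(m) = -8 + m (B(m) = m - 8 = -8 + m)
a(U) = 3*U (a(U) = U + 2*U = 3*U)
c = -24 (c = 3*(-8 + 0) = 3*(-8) = -24)
sqrt(-22414 + c) = sqrt(-22414 - 24) = sqrt(-22438) = I*sqrt(22438)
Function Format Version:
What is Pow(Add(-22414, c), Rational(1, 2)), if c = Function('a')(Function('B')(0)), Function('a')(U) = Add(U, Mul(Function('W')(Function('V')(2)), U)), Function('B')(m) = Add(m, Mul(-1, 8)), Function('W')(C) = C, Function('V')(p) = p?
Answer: Mul(I, Pow(22438, Rational(1, 2))) ≈ Mul(149.79, I)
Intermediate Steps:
Function('B')(m) = Add(-8, m) (Function('B')(m) = Add(m, -8) = Add(-8, m))
Function('a')(U) = Mul(3, U) (Function('a')(U) = Add(U, Mul(2, U)) = Mul(3, U))
c = -24 (c = Mul(3, Add(-8, 0)) = Mul(3, -8) = -24)
Pow(Add(-22414, c), Rational(1, 2)) = Pow(Add(-22414, -24), Rational(1, 2)) = Pow(-22438, Rational(1, 2)) = Mul(I, Pow(22438, Rational(1, 2)))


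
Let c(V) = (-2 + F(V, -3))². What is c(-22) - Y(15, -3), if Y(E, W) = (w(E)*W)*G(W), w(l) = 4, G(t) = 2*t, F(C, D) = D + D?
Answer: -8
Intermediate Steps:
F(C, D) = 2*D
c(V) = 64 (c(V) = (-2 + 2*(-3))² = (-2 - 6)² = (-8)² = 64)
Y(E, W) = 8*W² (Y(E, W) = (4*W)*(2*W) = 8*W²)
c(-22) - Y(15, -3) = 64 - 8*(-3)² = 64 - 8*9 = 64 - 1*72 = 64 - 72 = -8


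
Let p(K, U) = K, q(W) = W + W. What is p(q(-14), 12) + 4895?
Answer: 4867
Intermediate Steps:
q(W) = 2*W
p(q(-14), 12) + 4895 = 2*(-14) + 4895 = -28 + 4895 = 4867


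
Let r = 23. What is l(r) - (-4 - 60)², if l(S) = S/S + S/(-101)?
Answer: -413618/101 ≈ -4095.2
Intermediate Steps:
l(S) = 1 - S/101 (l(S) = 1 + S*(-1/101) = 1 - S/101)
l(r) - (-4 - 60)² = (1 - 1/101*23) - (-4 - 60)² = (1 - 23/101) - 1*(-64)² = 78/101 - 1*4096 = 78/101 - 4096 = -413618/101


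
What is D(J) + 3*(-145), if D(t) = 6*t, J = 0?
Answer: -435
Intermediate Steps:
D(J) + 3*(-145) = 6*0 + 3*(-145) = 0 - 435 = -435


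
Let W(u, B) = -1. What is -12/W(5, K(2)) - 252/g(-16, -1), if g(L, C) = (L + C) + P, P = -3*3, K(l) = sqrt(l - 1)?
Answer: 282/13 ≈ 21.692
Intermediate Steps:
K(l) = sqrt(-1 + l)
P = -9
g(L, C) = -9 + C + L (g(L, C) = (L + C) - 9 = (C + L) - 9 = -9 + C + L)
-12/W(5, K(2)) - 252/g(-16, -1) = -12/(-1) - 252/(-9 - 1 - 16) = -12*(-1) - 252/(-26) = 12 - 252*(-1/26) = 12 + 126/13 = 282/13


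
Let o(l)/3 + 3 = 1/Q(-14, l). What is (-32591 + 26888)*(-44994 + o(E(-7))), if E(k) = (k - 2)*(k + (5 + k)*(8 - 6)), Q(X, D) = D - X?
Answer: 29001671208/113 ≈ 2.5665e+8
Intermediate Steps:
E(k) = (-2 + k)*(10 + 3*k) (E(k) = (-2 + k)*(k + (5 + k)*2) = (-2 + k)*(k + (10 + 2*k)) = (-2 + k)*(10 + 3*k))
o(l) = -9 + 3/(14 + l) (o(l) = -9 + 3/(l - 1*(-14)) = -9 + 3/(l + 14) = -9 + 3/(14 + l))
(-32591 + 26888)*(-44994 + o(E(-7))) = (-32591 + 26888)*(-44994 + 3*(-41 - 3*(-20 + 3*(-7)**2 + 4*(-7)))/(14 + (-20 + 3*(-7)**2 + 4*(-7)))) = -5703*(-44994 + 3*(-41 - 3*(-20 + 3*49 - 28))/(14 + (-20 + 3*49 - 28))) = -5703*(-44994 + 3*(-41 - 3*(-20 + 147 - 28))/(14 + (-20 + 147 - 28))) = -5703*(-44994 + 3*(-41 - 3*99)/(14 + 99)) = -5703*(-44994 + 3*(-41 - 297)/113) = -5703*(-44994 + 3*(1/113)*(-338)) = -5703*(-44994 - 1014/113) = -5703*(-5085336/113) = 29001671208/113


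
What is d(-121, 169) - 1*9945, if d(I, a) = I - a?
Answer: -10235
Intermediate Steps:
d(-121, 169) - 1*9945 = (-121 - 1*169) - 1*9945 = (-121 - 169) - 9945 = -290 - 9945 = -10235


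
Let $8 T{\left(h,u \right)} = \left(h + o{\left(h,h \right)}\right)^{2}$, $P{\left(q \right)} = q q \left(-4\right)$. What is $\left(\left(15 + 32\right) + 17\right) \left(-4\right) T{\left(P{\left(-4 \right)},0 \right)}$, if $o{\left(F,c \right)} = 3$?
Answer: $-119072$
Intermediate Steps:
$P{\left(q \right)} = - 4 q^{2}$ ($P{\left(q \right)} = q^{2} \left(-4\right) = - 4 q^{2}$)
$T{\left(h,u \right)} = \frac{\left(3 + h\right)^{2}}{8}$ ($T{\left(h,u \right)} = \frac{\left(h + 3\right)^{2}}{8} = \frac{\left(3 + h\right)^{2}}{8}$)
$\left(\left(15 + 32\right) + 17\right) \left(-4\right) T{\left(P{\left(-4 \right)},0 \right)} = \left(\left(15 + 32\right) + 17\right) \left(-4\right) \frac{\left(3 - 4 \left(-4\right)^{2}\right)^{2}}{8} = \left(47 + 17\right) \left(-4\right) \frac{\left(3 - 64\right)^{2}}{8} = 64 \left(-4\right) \frac{\left(3 - 64\right)^{2}}{8} = - 256 \frac{\left(-61\right)^{2}}{8} = - 256 \cdot \frac{1}{8} \cdot 3721 = \left(-256\right) \frac{3721}{8} = -119072$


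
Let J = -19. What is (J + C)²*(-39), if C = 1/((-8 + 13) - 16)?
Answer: -1719900/121 ≈ -14214.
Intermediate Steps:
C = -1/11 (C = 1/(5 - 16) = 1/(-11) = -1/11 ≈ -0.090909)
(J + C)²*(-39) = (-19 - 1/11)²*(-39) = (-210/11)²*(-39) = (44100/121)*(-39) = -1719900/121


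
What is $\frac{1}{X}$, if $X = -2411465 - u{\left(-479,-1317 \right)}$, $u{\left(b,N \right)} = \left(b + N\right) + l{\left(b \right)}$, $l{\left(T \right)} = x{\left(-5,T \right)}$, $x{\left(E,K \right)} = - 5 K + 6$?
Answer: $- \frac{1}{2412070} \approx -4.1458 \cdot 10^{-7}$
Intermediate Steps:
$x{\left(E,K \right)} = 6 - 5 K$
$l{\left(T \right)} = 6 - 5 T$
$u{\left(b,N \right)} = 6 + N - 4 b$ ($u{\left(b,N \right)} = \left(b + N\right) - \left(-6 + 5 b\right) = \left(N + b\right) - \left(-6 + 5 b\right) = 6 + N - 4 b$)
$X = -2412070$ ($X = -2411465 - \left(6 - 1317 - -1916\right) = -2411465 - \left(6 - 1317 + 1916\right) = -2411465 - 605 = -2412070$)
$\frac{1}{X} = \frac{1}{-2412070} = - \frac{1}{2412070}$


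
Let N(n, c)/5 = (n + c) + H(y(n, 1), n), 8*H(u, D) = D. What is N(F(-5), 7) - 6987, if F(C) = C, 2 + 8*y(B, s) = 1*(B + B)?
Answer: -55841/8 ≈ -6980.1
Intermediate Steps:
y(B, s) = -1/4 + B/4 (y(B, s) = -1/4 + (1*(B + B))/8 = -1/4 + (1*(2*B))/8 = -1/4 + (2*B)/8 = -1/4 + B/4)
H(u, D) = D/8
N(n, c) = 5*c + 45*n/8 (N(n, c) = 5*((n + c) + n/8) = 5*((c + n) + n/8) = 5*(c + 9*n/8) = 5*c + 45*n/8)
N(F(-5), 7) - 6987 = (5*7 + (45/8)*(-5)) - 6987 = (35 - 225/8) - 6987 = 55/8 - 6987 = -55841/8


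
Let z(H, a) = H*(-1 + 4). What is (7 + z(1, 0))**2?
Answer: 100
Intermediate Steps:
z(H, a) = 3*H (z(H, a) = H*3 = 3*H)
(7 + z(1, 0))**2 = (7 + 3*1)**2 = (7 + 3)**2 = 10**2 = 100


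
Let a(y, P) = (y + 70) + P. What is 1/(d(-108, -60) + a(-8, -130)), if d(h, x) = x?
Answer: -1/128 ≈ -0.0078125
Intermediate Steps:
a(y, P) = 70 + P + y (a(y, P) = (70 + y) + P = 70 + P + y)
1/(d(-108, -60) + a(-8, -130)) = 1/(-60 + (70 - 130 - 8)) = 1/(-60 - 68) = 1/(-128) = -1/128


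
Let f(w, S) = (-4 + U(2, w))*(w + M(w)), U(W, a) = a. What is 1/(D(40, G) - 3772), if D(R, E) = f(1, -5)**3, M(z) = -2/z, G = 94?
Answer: -1/3745 ≈ -0.00026702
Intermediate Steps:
f(w, S) = (-4 + w)*(w - 2/w)
D(R, E) = 27 (D(R, E) = (-2 + 1**2 - 4*1 + 8/1)**3 = (-2 + 1 - 4 + 8*1)**3 = (-2 + 1 - 4 + 8)**3 = 3**3 = 27)
1/(D(40, G) - 3772) = 1/(27 - 3772) = 1/(-3745) = -1/3745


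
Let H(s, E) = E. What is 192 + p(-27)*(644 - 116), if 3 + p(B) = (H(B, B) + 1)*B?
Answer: 369264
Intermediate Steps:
p(B) = -3 + B*(1 + B) (p(B) = -3 + (B + 1)*B = -3 + (1 + B)*B = -3 + B*(1 + B))
192 + p(-27)*(644 - 116) = 192 + (-3 - 27 + (-27)**2)*(644 - 116) = 192 + (-3 - 27 + 729)*528 = 192 + 699*528 = 192 + 369072 = 369264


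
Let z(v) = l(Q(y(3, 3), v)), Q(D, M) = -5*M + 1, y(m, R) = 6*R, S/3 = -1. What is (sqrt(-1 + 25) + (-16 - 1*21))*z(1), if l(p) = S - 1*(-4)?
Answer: -37 + 2*sqrt(6) ≈ -32.101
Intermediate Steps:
S = -3 (S = 3*(-1) = -3)
Q(D, M) = 1 - 5*M
l(p) = 1 (l(p) = -3 - 1*(-4) = -3 + 4 = 1)
z(v) = 1
(sqrt(-1 + 25) + (-16 - 1*21))*z(1) = (sqrt(-1 + 25) + (-16 - 1*21))*1 = (sqrt(24) + (-16 - 21))*1 = (2*sqrt(6) - 37)*1 = (-37 + 2*sqrt(6))*1 = -37 + 2*sqrt(6)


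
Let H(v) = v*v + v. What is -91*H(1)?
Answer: -182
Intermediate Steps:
H(v) = v + v² (H(v) = v² + v = v + v²)
-91*H(1) = -91*(1 + 1) = -91*2 = -182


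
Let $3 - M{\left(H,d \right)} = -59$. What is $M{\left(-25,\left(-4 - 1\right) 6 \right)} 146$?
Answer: $9052$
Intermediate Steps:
$M{\left(H,d \right)} = 62$ ($M{\left(H,d \right)} = 3 - -59 = 3 + 59 = 62$)
$M{\left(-25,\left(-4 - 1\right) 6 \right)} 146 = 62 \cdot 146 = 9052$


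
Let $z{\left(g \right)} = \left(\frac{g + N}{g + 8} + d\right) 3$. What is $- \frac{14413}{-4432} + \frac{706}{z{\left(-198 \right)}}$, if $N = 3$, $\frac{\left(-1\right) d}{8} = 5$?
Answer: $- \frac{54864737}{19691376} \approx -2.7862$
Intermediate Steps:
$d = -40$ ($d = \left(-8\right) 5 = -40$)
$z{\left(g \right)} = -120 + \frac{3 \left(3 + g\right)}{8 + g}$ ($z{\left(g \right)} = \left(\frac{g + 3}{g + 8} - 40\right) 3 = \left(\frac{3 + g}{8 + g} - 40\right) 3 = \left(-40 + \frac{3 + g}{8 + g}\right) 3 = -120 + \frac{3 \left(3 + g\right)}{8 + g}$)
$- \frac{14413}{-4432} + \frac{706}{z{\left(-198 \right)}} = - \frac{14413}{-4432} + \frac{706}{3 \frac{1}{8 - 198} \left(-317 - -7722\right)} = \left(-14413\right) \left(- \frac{1}{4432}\right) + \frac{706}{3 \frac{1}{-190} \left(-317 + 7722\right)} = \frac{14413}{4432} + \frac{706}{3 \left(- \frac{1}{190}\right) 7405} = \frac{14413}{4432} + \frac{706}{- \frac{4443}{38}} = \frac{14413}{4432} + 706 \left(- \frac{38}{4443}\right) = \frac{14413}{4432} - \frac{26828}{4443} = - \frac{54864737}{19691376}$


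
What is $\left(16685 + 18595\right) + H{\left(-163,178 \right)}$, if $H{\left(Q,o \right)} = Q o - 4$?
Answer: $6262$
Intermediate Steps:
$H{\left(Q,o \right)} = -4 + Q o$
$\left(16685 + 18595\right) + H{\left(-163,178 \right)} = \left(16685 + 18595\right) - 29018 = 35280 - 29018 = 6262$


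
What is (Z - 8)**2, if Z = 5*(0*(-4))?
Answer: 64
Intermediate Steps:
Z = 0 (Z = 5*0 = 0)
(Z - 8)**2 = (0 - 8)**2 = (-8)**2 = 64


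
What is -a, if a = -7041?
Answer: 7041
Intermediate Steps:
-a = -1*(-7041) = 7041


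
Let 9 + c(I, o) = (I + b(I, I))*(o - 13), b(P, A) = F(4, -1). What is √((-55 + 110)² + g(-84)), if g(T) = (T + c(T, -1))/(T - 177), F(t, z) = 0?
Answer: √22864818/87 ≈ 54.962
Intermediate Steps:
b(P, A) = 0
c(I, o) = -9 + I*(-13 + o) (c(I, o) = -9 + (I + 0)*(o - 13) = -9 + I*(-13 + o))
g(T) = (-9 - 13*T)/(-177 + T) (g(T) = (T + (-9 - 13*T + T*(-1)))/(T - 177) = (T + (-9 - 13*T - T))/(-177 + T) = (T + (-9 - 14*T))/(-177 + T) = (-9 - 13*T)/(-177 + T))
√((-55 + 110)² + g(-84)) = √((-55 + 110)² + (-9 - 13*(-84))/(-177 - 84)) = √(55² + (-9 + 1092)/(-261)) = √(3025 - 1/261*1083) = √(3025 - 361/87) = √(262814/87) = √22864818/87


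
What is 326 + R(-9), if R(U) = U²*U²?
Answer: 6887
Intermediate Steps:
R(U) = U⁴
326 + R(-9) = 326 + (-9)⁴ = 326 + 6561 = 6887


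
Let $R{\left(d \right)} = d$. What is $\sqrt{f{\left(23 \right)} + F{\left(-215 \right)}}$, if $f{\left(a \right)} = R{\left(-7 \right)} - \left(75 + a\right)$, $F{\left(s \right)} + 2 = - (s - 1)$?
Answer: $\sqrt{109} \approx 10.44$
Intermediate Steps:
$F{\left(s \right)} = -1 - s$ ($F{\left(s \right)} = -2 - \left(s - 1\right) = -2 - \left(-1 + s\right) = -1 - s$)
$f{\left(a \right)} = -82 - a$ ($f{\left(a \right)} = -7 - \left(75 + a\right) = -82 - a$)
$\sqrt{f{\left(23 \right)} + F{\left(-215 \right)}} = \sqrt{\left(-82 - 23\right) - -214} = \sqrt{\left(-82 - 23\right) + \left(-1 + 215\right)} = \sqrt{-105 + 214} = \sqrt{109}$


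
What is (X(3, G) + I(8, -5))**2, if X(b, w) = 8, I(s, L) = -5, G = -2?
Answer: 9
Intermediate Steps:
(X(3, G) + I(8, -5))**2 = (8 - 5)**2 = 3**2 = 9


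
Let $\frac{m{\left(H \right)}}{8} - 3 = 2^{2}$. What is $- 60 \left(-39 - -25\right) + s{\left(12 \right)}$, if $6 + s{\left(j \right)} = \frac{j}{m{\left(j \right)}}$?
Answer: $\frac{11679}{14} \approx 834.21$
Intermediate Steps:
$m{\left(H \right)} = 56$ ($m{\left(H \right)} = 24 + 8 \cdot 2^{2} = 24 + 8 \cdot 4 = 24 + 32 = 56$)
$s{\left(j \right)} = -6 + \frac{j}{56}$
$- 60 \left(-39 - -25\right) + s{\left(12 \right)} = - 60 \left(-39 - -25\right) + \left(-6 + \frac{1}{56} \cdot 12\right) = - 60 \left(-39 + 25\right) + \left(-6 + \frac{3}{14}\right) = \left(-60\right) \left(-14\right) - \frac{81}{14} = 840 - \frac{81}{14} = \frac{11679}{14}$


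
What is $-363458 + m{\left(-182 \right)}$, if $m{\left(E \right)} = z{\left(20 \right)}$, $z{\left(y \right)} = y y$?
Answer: $-363058$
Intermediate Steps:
$z{\left(y \right)} = y^{2}$
$m{\left(E \right)} = 400$ ($m{\left(E \right)} = 20^{2} = 400$)
$-363458 + m{\left(-182 \right)} = -363458 + 400 = -363058$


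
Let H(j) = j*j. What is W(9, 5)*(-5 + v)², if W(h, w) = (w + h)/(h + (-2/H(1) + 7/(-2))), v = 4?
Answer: 4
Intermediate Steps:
H(j) = j²
W(h, w) = (h + w)/(-11/2 + h) (W(h, w) = (w + h)/(h + (-2/(1²) + 7/(-2))) = (h + w)/(h + (-2/1 + 7*(-½))) = (h + w)/(h + (-2*1 - 7/2)) = (h + w)/(h + (-2 - 7/2)) = (h + w)/(h - 11/2) = (h + w)/(-11/2 + h))
W(9, 5)*(-5 + v)² = (2*(9 + 5)/(-11 + 2*9))*(-5 + 4)² = (2*14/(-11 + 18))*(-1)² = (2*14/7)*1 = (2*(⅐)*14)*1 = 4*1 = 4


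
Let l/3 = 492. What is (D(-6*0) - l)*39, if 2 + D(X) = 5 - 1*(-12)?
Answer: -56979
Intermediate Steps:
l = 1476 (l = 3*492 = 1476)
D(X) = 15 (D(X) = -2 + (5 - 1*(-12)) = -2 + (5 + 12) = -2 + 17 = 15)
(D(-6*0) - l)*39 = (15 - 1*1476)*39 = (15 - 1476)*39 = -1461*39 = -56979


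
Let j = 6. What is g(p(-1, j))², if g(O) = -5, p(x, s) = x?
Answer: 25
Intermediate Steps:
g(p(-1, j))² = (-5)² = 25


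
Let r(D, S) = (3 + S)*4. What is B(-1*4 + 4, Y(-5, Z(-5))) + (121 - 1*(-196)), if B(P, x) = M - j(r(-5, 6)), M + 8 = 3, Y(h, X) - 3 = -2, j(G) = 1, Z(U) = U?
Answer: 311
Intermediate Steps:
r(D, S) = 12 + 4*S
Y(h, X) = 1 (Y(h, X) = 3 - 2 = 1)
M = -5 (M = -8 + 3 = -5)
B(P, x) = -6 (B(P, x) = -5 - 1*1 = -5 - 1 = -6)
B(-1*4 + 4, Y(-5, Z(-5))) + (121 - 1*(-196)) = -6 + (121 - 1*(-196)) = -6 + (121 + 196) = -6 + 317 = 311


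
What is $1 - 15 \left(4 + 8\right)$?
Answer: $-179$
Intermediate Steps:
$1 - 15 \left(4 + 8\right) = 1 - 180 = -179$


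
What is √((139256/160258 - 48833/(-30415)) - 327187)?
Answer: 2*I*√9914978367991980043530/348160505 ≈ 572.0*I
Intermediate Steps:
√((139256/160258 - 48833/(-30415)) - 327187) = √((139256*(1/160258) - 48833*(-1/30415)) - 327187) = √((69628/80129 + 48833/30415) - 327187) = √(861525011/348160505 - 327187) = √(-113912729624424/348160505) = 2*I*√9914978367991980043530/348160505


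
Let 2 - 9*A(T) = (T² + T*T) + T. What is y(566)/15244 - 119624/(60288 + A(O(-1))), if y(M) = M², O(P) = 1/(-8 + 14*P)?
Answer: 4761692502535/250206932869 ≈ 19.031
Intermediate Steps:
A(T) = 2/9 - 2*T²/9 - T/9 (A(T) = 2/9 - ((T² + T*T) + T)/9 = 2/9 - ((T² + T²) + T)/9 = 2/9 - (2*T² + T)/9 = 2/9 - (T + 2*T²)/9 = 2/9 + (-2*T²/9 - T/9) = 2/9 - 2*T²/9 - T/9)
y(566)/15244 - 119624/(60288 + A(O(-1))) = 566²/15244 - 119624/(60288 + (2/9 - 2*1/(4*(-4 + 7*(-1))²)/9 - 1/(18*(-4 + 7*(-1))))) = 320356*(1/15244) - 119624/(60288 + (2/9 - 2*1/(4*(-4 - 7)²)/9 - 1/(18*(-4 - 7)))) = 80089/3811 - 119624/(60288 + (2/9 - 2*((½)/(-11))²/9 - 1/(18*(-11)))) = 80089/3811 - 119624/(60288 + (2/9 - 2*((½)*(-1/11))²/9 - (-1)/(18*11))) = 80089/3811 - 119624/(60288 + (2/9 - 2*(-1/22)²/9 - ⅑*(-1/22))) = 80089/3811 - 119624/(60288 + (2/9 - 2/9*1/484 + 1/198)) = 80089/3811 - 119624/(60288 + (2/9 - 1/2178 + 1/198)) = 80089/3811 - 119624/(60288 + 247/1089) = 80089/3811 - 119624/65653879/1089 = 80089/3811 - 119624*1089/65653879 = 80089/3811 - 130270536/65653879 = 4761692502535/250206932869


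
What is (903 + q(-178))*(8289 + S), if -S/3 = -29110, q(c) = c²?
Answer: 3115936353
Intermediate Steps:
S = 87330 (S = -3*(-29110) = 87330)
(903 + q(-178))*(8289 + S) = (903 + (-178)²)*(8289 + 87330) = (903 + 31684)*95619 = 32587*95619 = 3115936353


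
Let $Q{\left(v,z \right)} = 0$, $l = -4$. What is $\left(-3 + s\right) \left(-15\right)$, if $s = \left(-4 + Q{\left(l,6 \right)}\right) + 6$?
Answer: $15$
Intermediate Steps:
$s = 2$ ($s = \left(-4 + 0\right) + 6 = -4 + 6 = 2$)
$\left(-3 + s\right) \left(-15\right) = \left(-3 + 2\right) \left(-15\right) = \left(-1\right) \left(-15\right) = 15$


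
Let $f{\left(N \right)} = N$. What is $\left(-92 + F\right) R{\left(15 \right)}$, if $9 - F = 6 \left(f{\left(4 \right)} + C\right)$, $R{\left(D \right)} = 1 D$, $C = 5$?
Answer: $-2055$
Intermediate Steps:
$R{\left(D \right)} = D$
$F = -45$ ($F = 9 - 6 \left(4 + 5\right) = 9 - 6 \cdot 9 = 9 - 54 = -45$)
$\left(-92 + F\right) R{\left(15 \right)} = \left(-92 - 45\right) 15 = \left(-137\right) 15 = -2055$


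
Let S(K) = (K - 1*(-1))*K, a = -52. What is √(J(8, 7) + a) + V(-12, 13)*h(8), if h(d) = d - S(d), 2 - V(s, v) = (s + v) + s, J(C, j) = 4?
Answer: -832 + 4*I*√3 ≈ -832.0 + 6.9282*I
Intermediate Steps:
V(s, v) = 2 - v - 2*s (V(s, v) = 2 - ((s + v) + s) = 2 - (v + 2*s) = 2 + (-v - 2*s) = 2 - v - 2*s)
S(K) = K*(1 + K) (S(K) = (K + 1)*K = (1 + K)*K = K*(1 + K))
h(d) = d - d*(1 + d)
√(J(8, 7) + a) + V(-12, 13)*h(8) = √(4 - 52) + (2 - 1*13 - 2*(-12))*(-1*8²) = √(-48) + (2 - 13 + 24)*(-1*64) = 4*I*√3 + 13*(-64) = 4*I*√3 - 832 = -832 + 4*I*√3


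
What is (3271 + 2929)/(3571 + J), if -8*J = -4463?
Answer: 49600/33031 ≈ 1.5016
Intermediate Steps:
J = 4463/8 (J = -⅛*(-4463) = 4463/8 ≈ 557.88)
(3271 + 2929)/(3571 + J) = (3271 + 2929)/(3571 + 4463/8) = 6200/(33031/8) = 6200*(8/33031) = 49600/33031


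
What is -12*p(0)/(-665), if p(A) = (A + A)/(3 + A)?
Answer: 0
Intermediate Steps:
p(A) = 2*A/(3 + A) (p(A) = (2*A)/(3 + A) = 2*A/(3 + A))
-12*p(0)/(-665) = -24*0/(3 + 0)/(-665) = -24*0/3*(-1/665) = -12*0*(-1/665) = 0*(-1/665) = 0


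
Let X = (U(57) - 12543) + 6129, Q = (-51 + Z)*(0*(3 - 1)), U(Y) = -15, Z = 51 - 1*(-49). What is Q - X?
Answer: 6429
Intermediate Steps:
Z = 100 (Z = 51 + 49 = 100)
Q = 0 (Q = (-51 + 100)*(0*(3 - 1)) = 49*(0*2) = 49*0 = 0)
X = -6429 (X = (-15 - 12543) + 6129 = -12558 + 6129 = -6429)
Q - X = 0 - 1*(-6429) = 0 + 6429 = 6429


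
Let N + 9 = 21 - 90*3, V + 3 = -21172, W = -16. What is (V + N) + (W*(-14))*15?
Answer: -18073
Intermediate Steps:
V = -21175 (V = -3 - 21172 = -21175)
N = -258 (N = -9 + (21 - 90*3) = -9 + (21 - 270) = -9 - 249 = -258)
(V + N) + (W*(-14))*15 = (-21175 - 258) - 16*(-14)*15 = -21433 + 224*15 = -21433 + 3360 = -18073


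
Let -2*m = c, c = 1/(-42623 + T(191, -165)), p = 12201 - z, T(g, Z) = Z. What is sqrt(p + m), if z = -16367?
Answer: 3*sqrt(5811407133954)/42788 ≈ 169.02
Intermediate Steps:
p = 28568 (p = 12201 - 1*(-16367) = 12201 + 16367 = 28568)
c = -1/42788 (c = 1/(-42623 - 165) = 1/(-42788) = -1/42788 ≈ -2.3371e-5)
m = 1/85576 (m = -1/2*(-1/42788) = 1/85576 ≈ 1.1686e-5)
sqrt(p + m) = sqrt(28568 + 1/85576) = sqrt(2444735169/85576) = 3*sqrt(5811407133954)/42788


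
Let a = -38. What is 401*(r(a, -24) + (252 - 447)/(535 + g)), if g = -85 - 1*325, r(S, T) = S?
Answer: -396589/25 ≈ -15864.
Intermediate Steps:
g = -410 (g = -85 - 325 = -410)
401*(r(a, -24) + (252 - 447)/(535 + g)) = 401*(-38 + (252 - 447)/(535 - 410)) = 401*(-38 - 195/125) = 401*(-38 - 195*1/125) = 401*(-38 - 39/25) = 401*(-989/25) = -396589/25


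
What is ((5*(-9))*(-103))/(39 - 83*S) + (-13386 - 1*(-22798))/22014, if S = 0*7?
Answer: 17066993/143091 ≈ 119.27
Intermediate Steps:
S = 0
((5*(-9))*(-103))/(39 - 83*S) + (-13386 - 1*(-22798))/22014 = ((5*(-9))*(-103))/(39 - 83*0) + (-13386 - 1*(-22798))/22014 = (-45*(-103))/(39 + 0) + (-13386 + 22798)*(1/22014) = 4635/39 + 9412*(1/22014) = 4635*(1/39) + 4706/11007 = 1545/13 + 4706/11007 = 17066993/143091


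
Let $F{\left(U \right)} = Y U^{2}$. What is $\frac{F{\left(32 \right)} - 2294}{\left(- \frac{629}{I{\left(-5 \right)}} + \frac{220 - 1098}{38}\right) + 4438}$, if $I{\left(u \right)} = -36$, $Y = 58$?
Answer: $\frac{39055032}{3031739} \approx 12.882$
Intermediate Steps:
$F{\left(U \right)} = 58 U^{2}$
$\frac{F{\left(32 \right)} - 2294}{\left(- \frac{629}{I{\left(-5 \right)}} + \frac{220 - 1098}{38}\right) + 4438} = \frac{58 \cdot 32^{2} - 2294}{\left(- \frac{629}{-36} + \frac{220 - 1098}{38}\right) + 4438} = \frac{58 \cdot 1024 - 2294}{\left(\left(-629\right) \left(- \frac{1}{36}\right) - \frac{439}{19}\right) + 4438} = \frac{59392 - 2294}{\left(\frac{629}{36} - \frac{439}{19}\right) + 4438} = \frac{57098}{- \frac{3853}{684} + 4438} = \frac{57098}{\frac{3031739}{684}} = 57098 \cdot \frac{684}{3031739} = \frac{39055032}{3031739}$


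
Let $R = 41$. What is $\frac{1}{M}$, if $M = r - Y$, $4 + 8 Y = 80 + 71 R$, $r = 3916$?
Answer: $\frac{8}{28341} \approx 0.00028228$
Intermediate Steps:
$Y = \frac{2987}{8}$ ($Y = - \frac{1}{2} + \frac{80 + 71 \cdot 41}{8} = - \frac{1}{2} + \frac{80 + 2911}{8} = - \frac{1}{2} + \frac{1}{8} \cdot 2991 = - \frac{1}{2} + \frac{2991}{8} = \frac{2987}{8} \approx 373.38$)
$M = \frac{28341}{8}$ ($M = 3916 - \frac{2987}{8} = \frac{28341}{8} \approx 3542.6$)
$\frac{1}{M} = \frac{1}{\frac{28341}{8}} = \frac{8}{28341}$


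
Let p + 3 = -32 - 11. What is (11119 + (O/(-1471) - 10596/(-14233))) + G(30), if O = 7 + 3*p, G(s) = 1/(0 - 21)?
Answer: 4889054093033/439671603 ≈ 11120.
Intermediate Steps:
p = -46 (p = -3 + (-32 - 11) = -3 - 43 = -46)
G(s) = -1/21 (G(s) = 1/(-21) = -1/21)
O = -131 (O = 7 + 3*(-46) = 7 - 138 = -131)
(11119 + (O/(-1471) - 10596/(-14233))) + G(30) = (11119 + (-131/(-1471) - 10596/(-14233))) - 1/21 = (11119 + (-131*(-1/1471) - 10596*(-1/14233))) - 1/21 = (11119 + (131/1471 + 10596/14233)) - 1/21 = (11119 + 17451239/20936743) - 1/21 = 232813096656/20936743 - 1/21 = 4889054093033/439671603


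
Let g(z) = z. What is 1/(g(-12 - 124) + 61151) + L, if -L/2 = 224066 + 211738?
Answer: -53181162119/61015 ≈ -8.7161e+5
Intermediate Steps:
L = -871608 (L = -2*(224066 + 211738) = -2*435804 = -871608)
1/(g(-12 - 124) + 61151) + L = 1/((-12 - 124) + 61151) - 871608 = 1/(-136 + 61151) - 871608 = 1/61015 - 871608 = -53181162119/61015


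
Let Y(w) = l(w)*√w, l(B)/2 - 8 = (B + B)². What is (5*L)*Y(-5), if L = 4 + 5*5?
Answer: 31320*I*√5 ≈ 70034.0*I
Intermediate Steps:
l(B) = 16 + 8*B² (l(B) = 16 + 2*(B + B)² = 16 + 2*(2*B)² = 16 + 2*(4*B²) = 16 + 8*B²)
L = 29 (L = 4 + 25 = 29)
Y(w) = √w*(16 + 8*w²) (Y(w) = (16 + 8*w²)*√w = √w*(16 + 8*w²))
(5*L)*Y(-5) = (5*29)*(8*√(-5)*(2 + (-5)²)) = 145*(8*(I*√5)*(2 + 25)) = 145*(8*(I*√5)*27) = 145*(216*I*√5) = 31320*I*√5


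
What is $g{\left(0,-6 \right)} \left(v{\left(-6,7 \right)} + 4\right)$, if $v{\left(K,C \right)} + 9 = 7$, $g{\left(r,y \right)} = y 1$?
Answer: $-12$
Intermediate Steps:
$g{\left(r,y \right)} = y$
$v{\left(K,C \right)} = -2$ ($v{\left(K,C \right)} = -9 + 7 = -2$)
$g{\left(0,-6 \right)} \left(v{\left(-6,7 \right)} + 4\right) = - 6 \left(-2 + 4\right) = \left(-6\right) 2 = -12$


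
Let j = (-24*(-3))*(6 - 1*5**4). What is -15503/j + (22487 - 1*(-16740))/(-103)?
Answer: -1746672127/4590504 ≈ -380.50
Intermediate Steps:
j = -44568 (j = 72*(6 - 1*625) = 72*(6 - 625) = 72*(-619) = -44568)
-15503/j + (22487 - 1*(-16740))/(-103) = -15503/(-44568) + (22487 - 1*(-16740))/(-103) = -15503*(-1/44568) + (22487 + 16740)*(-1/103) = 15503/44568 + 39227*(-1/103) = 15503/44568 - 39227/103 = -1746672127/4590504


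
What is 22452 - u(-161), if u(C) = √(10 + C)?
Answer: 22452 - I*√151 ≈ 22452.0 - 12.288*I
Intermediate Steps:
22452 - u(-161) = 22452 - √(10 - 161) = 22452 - √(-151) = 22452 - I*√151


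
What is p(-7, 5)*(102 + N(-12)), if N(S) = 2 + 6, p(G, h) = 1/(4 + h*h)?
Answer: 110/29 ≈ 3.7931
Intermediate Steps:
p(G, h) = 1/(4 + h²)
N(S) = 8
p(-7, 5)*(102 + N(-12)) = (102 + 8)/(4 + 5²) = 110/(4 + 25) = 110/29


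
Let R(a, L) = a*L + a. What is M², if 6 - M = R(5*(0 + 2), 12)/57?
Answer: 44944/3249 ≈ 13.833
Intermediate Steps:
R(a, L) = a + L*a (R(a, L) = L*a + a = a + L*a)
M = 212/57 (M = 6 - (5*(0 + 2))*(1 + 12)/57 = 6 - (5*2)*13/57 = 6 - 10*13/57 = 6 - 130/57 = 212/57 ≈ 3.7193)
M² = (212/57)² = 44944/3249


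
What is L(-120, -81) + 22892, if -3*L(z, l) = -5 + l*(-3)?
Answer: 68438/3 ≈ 22813.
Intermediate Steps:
L(z, l) = 5/3 + l (L(z, l) = -(-5 + l*(-3))/3 = -(-5 - 3*l)/3 = 5/3 + l)
L(-120, -81) + 22892 = (5/3 - 81) + 22892 = -238/3 + 22892 = 68438/3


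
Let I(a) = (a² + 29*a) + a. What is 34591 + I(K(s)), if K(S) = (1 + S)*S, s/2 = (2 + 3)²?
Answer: 6613591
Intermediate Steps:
s = 50 (s = 2*(2 + 3)² = 2*5² = 2*25 = 50)
K(S) = S*(1 + S)
I(a) = a² + 30*a
34591 + I(K(s)) = 34591 + (50*(1 + 50))*(30 + 50*(1 + 50)) = 34591 + (50*51)*(30 + 50*51) = 34591 + 2550*(30 + 2550) = 34591 + 2550*2580 = 34591 + 6579000 = 6613591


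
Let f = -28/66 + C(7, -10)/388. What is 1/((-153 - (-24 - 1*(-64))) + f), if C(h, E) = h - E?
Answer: -12804/2476043 ≈ -0.0051711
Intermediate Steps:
f = -4871/12804 (f = -28/66 + (7 - 1*(-10))/388 = -28*1/66 + (7 + 10)*(1/388) = -14/33 + 17*(1/388) = -14/33 + 17/388 = -4871/12804 ≈ -0.38043)
1/((-153 - (-24 - 1*(-64))) + f) = 1/((-153 - (-24 - 1*(-64))) - 4871/12804) = 1/((-153 - (-24 + 64)) - 4871/12804) = 1/((-153 - 1*40) - 4871/12804) = 1/((-153 - 40) - 4871/12804) = 1/(-193 - 4871/12804) = 1/(-2476043/12804) = -12804/2476043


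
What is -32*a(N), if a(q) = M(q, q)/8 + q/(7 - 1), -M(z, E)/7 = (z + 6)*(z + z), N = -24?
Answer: 24320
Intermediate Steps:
M(z, E) = -14*z*(6 + z) (M(z, E) = -7*(z + 6)*(z + z) = -7*(6 + z)*2*z = -14*z*(6 + z))
a(q) = q/6 - 7*q*(6 + q)/4 (a(q) = -14*q*(6 + q)/8 + q/(7 - 1) = -14*q*(6 + q)*(1/8) + q/6 = -7*q*(6 + q)/4 + q*(1/6) = -7*q*(6 + q)/4 + q/6 = q/6 - 7*q*(6 + q)/4)
-32*a(N) = -8*(-24)*(-124 - 21*(-24))/3 = -8*(-24)*(-124 + 504)/3 = -8*(-24)*380/3 = -32*(-760) = 24320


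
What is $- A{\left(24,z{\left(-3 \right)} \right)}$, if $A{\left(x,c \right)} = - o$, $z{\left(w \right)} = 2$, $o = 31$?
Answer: $31$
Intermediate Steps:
$A{\left(x,c \right)} = -31$ ($A{\left(x,c \right)} = \left(-1\right) 31 = -31$)
$- A{\left(24,z{\left(-3 \right)} \right)} = \left(-1\right) \left(-31\right) = 31$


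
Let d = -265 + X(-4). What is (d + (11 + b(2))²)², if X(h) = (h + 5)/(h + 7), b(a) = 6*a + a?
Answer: 1168561/9 ≈ 1.2984e+5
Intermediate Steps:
b(a) = 7*a
X(h) = (5 + h)/(7 + h)
d = -794/3 (d = -265 + (5 - 4)/(7 - 4) = -265 + 1/3 = -265 + (⅓)*1 = -265 + ⅓ = -794/3 ≈ -264.67)
(d + (11 + b(2))²)² = (-794/3 + (11 + 7*2)²)² = (-794/3 + (11 + 14)²)² = (-794/3 + 25²)² = (-794/3 + 625)² = (1081/3)² = 1168561/9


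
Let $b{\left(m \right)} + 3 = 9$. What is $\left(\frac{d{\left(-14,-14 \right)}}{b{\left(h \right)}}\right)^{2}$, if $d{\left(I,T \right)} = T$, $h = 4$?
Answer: $\frac{49}{9} \approx 5.4444$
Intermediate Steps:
$b{\left(m \right)} = 6$ ($b{\left(m \right)} = -3 + 9 = 6$)
$\left(\frac{d{\left(-14,-14 \right)}}{b{\left(h \right)}}\right)^{2} = \left(- \frac{14}{6}\right)^{2} = \left(\left(-14\right) \frac{1}{6}\right)^{2} = \left(- \frac{7}{3}\right)^{2} = \frac{49}{9}$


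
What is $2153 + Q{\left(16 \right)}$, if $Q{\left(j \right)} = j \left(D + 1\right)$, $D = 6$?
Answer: $2265$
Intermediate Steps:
$Q{\left(j \right)} = 7 j$ ($Q{\left(j \right)} = j \left(6 + 1\right) = j 7 = 7 j$)
$2153 + Q{\left(16 \right)} = 2153 + 7 \cdot 16 = 2153 + 112 = 2265$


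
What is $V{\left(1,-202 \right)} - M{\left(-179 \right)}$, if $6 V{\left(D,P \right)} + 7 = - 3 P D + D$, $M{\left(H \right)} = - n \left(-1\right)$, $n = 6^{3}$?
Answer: $-116$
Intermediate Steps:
$n = 216$
$M{\left(H \right)} = 216$ ($M{\left(H \right)} = \left(-1\right) 216 \left(-1\right) = \left(-216\right) \left(-1\right) = 216$)
$V{\left(D,P \right)} = - \frac{7}{6} + \frac{D}{6} - \frac{D P}{2}$ ($V{\left(D,P \right)} = - \frac{7}{6} + \frac{- 3 P D + D}{6} = - \frac{7}{6} + \frac{- 3 D P + D}{6} = - \frac{7}{6} + \frac{D - 3 D P}{6} = - \frac{7}{6} - \left(- \frac{D}{6} + \frac{D P}{2}\right) = - \frac{7}{6} + \frac{D}{6} - \frac{D P}{2}$)
$V{\left(1,-202 \right)} - M{\left(-179 \right)} = \left(- \frac{7}{6} + \frac{1}{6} \cdot 1 - \frac{1}{2} \left(-202\right)\right) - 216 = \left(- \frac{7}{6} + \frac{1}{6} + 101\right) - 216 = 100 - 216 = -116$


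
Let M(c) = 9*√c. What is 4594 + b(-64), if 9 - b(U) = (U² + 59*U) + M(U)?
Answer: 4283 - 72*I ≈ 4283.0 - 72.0*I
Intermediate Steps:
b(U) = 9 - U² - 59*U - 9*√U (b(U) = 9 - ((U² + 59*U) + 9*√U) = 9 - (U² + 9*√U + 59*U) = 9 + (-U² - 59*U - 9*√U) = 9 - U² - 59*U - 9*√U)
4594 + b(-64) = 4594 + (9 - 1*(-64)² - 59*(-64) - 72*I) = 4594 + (9 - 1*4096 + 3776 - 72*I) = 4594 + (9 - 4096 + 3776 - 72*I) = 4594 + (-311 - 72*I) = 4283 - 72*I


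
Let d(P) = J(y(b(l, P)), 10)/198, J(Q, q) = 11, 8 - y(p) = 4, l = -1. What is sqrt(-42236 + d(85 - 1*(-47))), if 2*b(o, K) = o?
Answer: I*sqrt(1520494)/6 ≈ 205.51*I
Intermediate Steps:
b(o, K) = o/2
y(p) = 4 (y(p) = 8 - 1*4 = 8 - 4 = 4)
d(P) = 1/18 (d(P) = 11/198 = 11*(1/198) = 1/18)
sqrt(-42236 + d(85 - 1*(-47))) = sqrt(-42236 + 1/18) = sqrt(-760247/18) = I*sqrt(1520494)/6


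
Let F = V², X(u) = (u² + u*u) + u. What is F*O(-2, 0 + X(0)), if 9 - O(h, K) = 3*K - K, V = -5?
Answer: 225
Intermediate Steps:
X(u) = u + 2*u² (X(u) = (u² + u²) + u = 2*u² + u = u + 2*u²)
O(h, K) = 9 - 2*K (O(h, K) = 9 - (3*K - K) = 9 - 2*K)
F = 25 (F = (-5)² = 25)
F*O(-2, 0 + X(0)) = 25*(9 - 2*(0 + 0*(1 + 2*0))) = 25*(9 - 2*(0 + 0*(1 + 0))) = 25*(9 - 2*(0 + 0*1)) = 25*(9 - 2*(0 + 0)) = 25*(9 - 2*0) = 25*(9 + 0) = 25*9 = 225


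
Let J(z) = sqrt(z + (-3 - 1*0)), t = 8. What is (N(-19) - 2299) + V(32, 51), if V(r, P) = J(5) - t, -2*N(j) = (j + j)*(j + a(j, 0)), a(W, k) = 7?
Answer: -2535 + sqrt(2) ≈ -2533.6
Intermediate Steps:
N(j) = -j*(7 + j) (N(j) = -(j + j)*(j + 7)/2 = -2*j*(7 + j)/2 = -j*(7 + j))
J(z) = sqrt(-3 + z) (J(z) = sqrt(z + (-3 + 0)) = sqrt(z - 3) = sqrt(-3 + z))
V(r, P) = -8 + sqrt(2) (V(r, P) = sqrt(-3 + 5) - 1*8 = sqrt(2) - 8 = -8 + sqrt(2))
(N(-19) - 2299) + V(32, 51) = (-1*(-19)*(7 - 19) - 2299) + (-8 + sqrt(2)) = (-1*(-19)*(-12) - 2299) + (-8 + sqrt(2)) = (-228 - 2299) + (-8 + sqrt(2)) = -2527 + (-8 + sqrt(2)) = -2535 + sqrt(2)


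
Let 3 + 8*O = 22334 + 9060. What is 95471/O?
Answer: 763768/31391 ≈ 24.331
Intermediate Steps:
O = 31391/8 (O = -3/8 + (22334 + 9060)/8 = -3/8 + (⅛)*31394 = -3/8 + 15697/4 = 31391/8 ≈ 3923.9)
95471/O = 95471/(31391/8) = 95471*(8/31391) = 763768/31391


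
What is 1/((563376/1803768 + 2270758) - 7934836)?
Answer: -75157/425695086772 ≈ -1.7655e-7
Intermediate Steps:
1/((563376/1803768 + 2270758) - 7934836) = 1/((563376*(1/1803768) + 2270758) - 7934836) = 1/((23474/75157 + 2270758) - 7934836) = 1/(170663382480/75157 - 7934836) = 1/(-425695086772/75157) = -75157/425695086772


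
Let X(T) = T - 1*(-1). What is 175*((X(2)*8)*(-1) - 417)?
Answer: -77175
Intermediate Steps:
X(T) = 1 + T (X(T) = T + 1 = 1 + T)
175*((X(2)*8)*(-1) - 417) = 175*(((1 + 2)*8)*(-1) - 417) = 175*((3*8)*(-1) - 417) = 175*(24*(-1) - 417) = 175*(-24 - 417) = 175*(-441) = -77175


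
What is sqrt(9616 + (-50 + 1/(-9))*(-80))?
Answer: 16*sqrt(479)/3 ≈ 116.73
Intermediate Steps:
sqrt(9616 + (-50 + 1/(-9))*(-80)) = sqrt(9616 + (-50 - 1/9)*(-80)) = sqrt(9616 - 451/9*(-80)) = sqrt(9616 + 36080/9) = sqrt(122624/9) = 16*sqrt(479)/3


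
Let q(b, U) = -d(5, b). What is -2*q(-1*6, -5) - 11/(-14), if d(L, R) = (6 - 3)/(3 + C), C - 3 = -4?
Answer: 53/14 ≈ 3.7857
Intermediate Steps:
C = -1 (C = 3 - 4 = -1)
d(L, R) = 3/2 (d(L, R) = (6 - 3)/(3 - 1) = 3/2)
q(b, U) = -3/2 (q(b, U) = -1*3/2 = -3/2)
-2*q(-1*6, -5) - 11/(-14) = -2*(-3/2) - 11/(-14) = 3 - 11*(-1/14) = 3 + 11/14 = 53/14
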